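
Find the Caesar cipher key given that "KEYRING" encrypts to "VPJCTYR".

Step 1: Compare first letters: K (position 10) -> V (position 21).
Step 2: Shift = (21 - 10) mod 26 = 11.
The shift value is 11.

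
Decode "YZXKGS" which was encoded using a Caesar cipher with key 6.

Step 1: Reverse the shift by subtracting 6 from each letter position.
  Y (position 24) -> position (24-6) mod 26 = 18 -> S
  Z (position 25) -> position (25-6) mod 26 = 19 -> T
  X (position 23) -> position (23-6) mod 26 = 17 -> R
  K (position 10) -> position (10-6) mod 26 = 4 -> E
  G (position 6) -> position (6-6) mod 26 = 0 -> A
  S (position 18) -> position (18-6) mod 26 = 12 -> M
Decrypted message: STREAM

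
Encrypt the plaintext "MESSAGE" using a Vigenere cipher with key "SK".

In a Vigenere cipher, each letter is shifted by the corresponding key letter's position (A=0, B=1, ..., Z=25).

Step 1: Repeat key to match plaintext length:
  Plaintext: MESSAGE
  Key:       SKSKSKS
Step 2: Encrypt each letter:
  M(12) + S(18) = (12+18) mod 26 = 4 = E
  E(4) + K(10) = (4+10) mod 26 = 14 = O
  S(18) + S(18) = (18+18) mod 26 = 10 = K
  S(18) + K(10) = (18+10) mod 26 = 2 = C
  A(0) + S(18) = (0+18) mod 26 = 18 = S
  G(6) + K(10) = (6+10) mod 26 = 16 = Q
  E(4) + S(18) = (4+18) mod 26 = 22 = W
Ciphertext: EOKCSQW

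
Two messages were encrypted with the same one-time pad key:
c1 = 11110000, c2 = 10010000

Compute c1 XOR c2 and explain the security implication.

Step 1: c1 XOR c2 = (m1 XOR k) XOR (m2 XOR k).
Step 2: By XOR associativity/commutativity: = m1 XOR m2 XOR k XOR k = m1 XOR m2.
Step 3: 11110000 XOR 10010000 = 01100000 = 96.
Step 4: The key cancels out! An attacker learns m1 XOR m2 = 96, revealing the relationship between plaintexts.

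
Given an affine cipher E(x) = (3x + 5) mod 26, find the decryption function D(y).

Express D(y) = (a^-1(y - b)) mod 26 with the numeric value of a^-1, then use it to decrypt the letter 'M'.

Step 1: Find a^-1, the modular inverse of 3 mod 26.
Step 2: We need 3 * a^-1 = 1 (mod 26).
Step 3: 3 * 9 = 27 = 1 * 26 + 1, so a^-1 = 9.
Step 4: D(y) = 9(y - 5) mod 26.
Step 5: Apply to 'M' (y = 12): D(12) = 9 * (12 - 5) mod 26 = 9 * 7 mod 26 = 11 -> 'L'.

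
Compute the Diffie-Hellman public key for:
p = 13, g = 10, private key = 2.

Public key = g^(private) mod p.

Step 1: A = g^a mod p = 10^2 mod 13.
  10^1 mod 13 = 10
  10^2 mod 13 = (10 * 10) mod 13 = 9
Result: A = 9.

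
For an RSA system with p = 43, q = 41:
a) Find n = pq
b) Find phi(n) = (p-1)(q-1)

Step 1: n = p * q = 43 * 41 = 1763.
Step 2: phi(n) = (p-1)(q-1) = 42 * 40 = 1680.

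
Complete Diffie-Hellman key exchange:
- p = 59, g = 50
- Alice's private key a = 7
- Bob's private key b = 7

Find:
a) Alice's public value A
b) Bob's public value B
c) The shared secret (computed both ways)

Step 1: A = g^a mod p = 50^7 mod 59 = 43.
Step 2: B = g^b mod p = 50^7 mod 59 = 43.
Step 3: Alice computes s = B^a mod p = 43^7 mod 59 = 30.
Step 4: Bob computes s = A^b mod p = 43^7 mod 59 = 30.
Both sides agree: shared secret = 30.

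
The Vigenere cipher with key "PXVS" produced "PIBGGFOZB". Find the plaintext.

Step 1: Extend key: PXVSPXVSP
Step 2: Decrypt each letter (c - k) mod 26:
  P(15) - P(15) = (15-15) mod 26 = 0 = A
  I(8) - X(23) = (8-23) mod 26 = 11 = L
  B(1) - V(21) = (1-21) mod 26 = 6 = G
  G(6) - S(18) = (6-18) mod 26 = 14 = O
  G(6) - P(15) = (6-15) mod 26 = 17 = R
  F(5) - X(23) = (5-23) mod 26 = 8 = I
  O(14) - V(21) = (14-21) mod 26 = 19 = T
  Z(25) - S(18) = (25-18) mod 26 = 7 = H
  B(1) - P(15) = (1-15) mod 26 = 12 = M
Plaintext: ALGORITHM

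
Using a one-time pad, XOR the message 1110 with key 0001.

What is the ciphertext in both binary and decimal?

Step 1: Write out the XOR operation bit by bit:
  Message: 1110
  Key:     0001
  XOR:     1111
Step 2: Convert to decimal: 1111 = 15.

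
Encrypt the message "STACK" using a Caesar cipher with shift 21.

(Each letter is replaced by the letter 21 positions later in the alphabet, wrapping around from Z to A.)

Step 1: For each letter, shift forward by 21 positions (mod 26).
  S (position 18) -> position (18+21) mod 26 = 13 -> N
  T (position 19) -> position (19+21) mod 26 = 14 -> O
  A (position 0) -> position (0+21) mod 26 = 21 -> V
  C (position 2) -> position (2+21) mod 26 = 23 -> X
  K (position 10) -> position (10+21) mod 26 = 5 -> F
Result: NOVXF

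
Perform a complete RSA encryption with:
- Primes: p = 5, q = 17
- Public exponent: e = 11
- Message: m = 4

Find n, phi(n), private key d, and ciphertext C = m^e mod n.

Step 1: n = 5 * 17 = 85.
Step 2: phi(n) = (5-1)(17-1) = 4 * 16 = 64.
Step 3: Find d = 11^(-1) mod 64 = 35.
  Verify: 11 * 35 = 385 = 1 (mod 64).
Step 4: C = 4^11 mod 85 = 64.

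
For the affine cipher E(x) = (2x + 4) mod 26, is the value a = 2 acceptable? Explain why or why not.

Step 1: Compute gcd(2, 26).
Step 2: gcd(2, 26) = 2.
Since gcd = 2 != 1, 2 shares a common factor with 26, so it cannot be used.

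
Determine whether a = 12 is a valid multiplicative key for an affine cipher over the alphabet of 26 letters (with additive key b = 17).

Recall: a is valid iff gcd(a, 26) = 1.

Step 1: Compute gcd(12, 26).
Step 2: gcd(12, 26) = 2.
Since gcd = 2 != 1, 12 shares a common factor with 26, so it cannot be used.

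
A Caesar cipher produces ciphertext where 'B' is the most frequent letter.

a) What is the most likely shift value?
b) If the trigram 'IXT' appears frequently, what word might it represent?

Step 1: In English, 'E' is the most frequent letter (12.7%).
Step 2: The most frequent ciphertext letter is 'B' (position 1).
Step 3: Shift = (1 - 4) mod 26 = 23.
Step 4: Decrypt 'IXT' by shifting back 23:
  I -> L
  X -> A
  T -> W
Step 5: 'IXT' decrypts to 'LAW'.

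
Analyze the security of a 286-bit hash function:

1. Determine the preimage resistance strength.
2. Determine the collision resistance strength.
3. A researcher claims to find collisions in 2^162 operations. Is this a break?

Step 1: Preimage resistance requires brute-force of 2^286 operations.
Step 2: Collision resistance (birthday bound) = 2^(286/2) = 2^143.
Step 3: The claimed attack costs 2^162 operations.
Step 4: Since 2^162 >= 2^143, the claimed attack is no faster than the generic birthday attack, so this does not break collision resistance.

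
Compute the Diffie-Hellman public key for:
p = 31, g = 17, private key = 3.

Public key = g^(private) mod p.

Step 1: A = g^a mod p = 17^3 mod 31.
  17^1 mod 31 = 17
  17^2 mod 31 = (17 * 17) mod 31 = 10
  17^3 mod 31 = (10 * 17) mod 31 = 15
Result: A = 15.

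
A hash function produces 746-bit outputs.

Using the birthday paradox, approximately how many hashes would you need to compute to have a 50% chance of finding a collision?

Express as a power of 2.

Step 1: The birthday paradox gives collision probability ~50% after sqrt(2^n) = 2^(n/2) hashes.
Step 2: For 746-bit output: 2^(746/2) = 2^373.
Step 3: Approximately 2^373 hash computations needed.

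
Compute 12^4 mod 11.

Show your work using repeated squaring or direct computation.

Step 1: Compute 12^4 mod 11 step by step, reducing modulo 11 at each step.
  12^1 mod 11 = 1
  12^2 mod 11 = (1 * 12) mod 11 = 1
  12^3 mod 11 = (1 * 12) mod 11 = 1
  12^4 mod 11 = (1 * 12) mod 11 = 1
Step 2: Result = 1.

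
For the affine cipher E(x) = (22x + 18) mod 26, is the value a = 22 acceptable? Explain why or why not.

Step 1: Compute gcd(22, 26).
Step 2: gcd(22, 26) = 2.
Since gcd = 2 != 1, 22 shares a common factor with 26, so it cannot be used.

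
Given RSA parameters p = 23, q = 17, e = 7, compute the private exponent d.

Step 1: n = 23 * 17 = 391.
Step 2: phi(n) = 22 * 16 = 352.
Step 3: Find d such that 7 * d = 1 (mod 352).
Step 4: d = 7^(-1) mod 352 = 151.
Verification: 7 * 151 = 1057 = 3 * 352 + 1.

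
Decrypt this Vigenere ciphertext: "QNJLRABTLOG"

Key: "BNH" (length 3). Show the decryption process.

Step 1: Key 'BNH' has length 3. Extended key: BNHBNHBNHBN
Step 2: Decrypt each position:
  Q(16) - B(1) = 15 = P
  N(13) - N(13) = 0 = A
  J(9) - H(7) = 2 = C
  L(11) - B(1) = 10 = K
  R(17) - N(13) = 4 = E
  A(0) - H(7) = 19 = T
  B(1) - B(1) = 0 = A
  T(19) - N(13) = 6 = G
  L(11) - H(7) = 4 = E
  O(14) - B(1) = 13 = N
  G(6) - N(13) = 19 = T
Plaintext: PACKETAGENT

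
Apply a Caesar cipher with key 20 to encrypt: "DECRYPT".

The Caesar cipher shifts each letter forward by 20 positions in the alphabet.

Step 1: For each letter, shift forward by 20 positions (mod 26).
  D (position 3) -> position (3+20) mod 26 = 23 -> X
  E (position 4) -> position (4+20) mod 26 = 24 -> Y
  C (position 2) -> position (2+20) mod 26 = 22 -> W
  R (position 17) -> position (17+20) mod 26 = 11 -> L
  Y (position 24) -> position (24+20) mod 26 = 18 -> S
  P (position 15) -> position (15+20) mod 26 = 9 -> J
  T (position 19) -> position (19+20) mod 26 = 13 -> N
Result: XYWLSJN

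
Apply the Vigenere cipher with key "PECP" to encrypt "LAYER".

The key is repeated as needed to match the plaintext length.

Step 1: Repeat key to match plaintext length:
  Plaintext: LAYER
  Key:       PECPP
Step 2: Encrypt each letter:
  L(11) + P(15) = (11+15) mod 26 = 0 = A
  A(0) + E(4) = (0+4) mod 26 = 4 = E
  Y(24) + C(2) = (24+2) mod 26 = 0 = A
  E(4) + P(15) = (4+15) mod 26 = 19 = T
  R(17) + P(15) = (17+15) mod 26 = 6 = G
Ciphertext: AEATG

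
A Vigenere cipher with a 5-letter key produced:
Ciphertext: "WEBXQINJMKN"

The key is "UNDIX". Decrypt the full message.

Step 1: Key 'UNDIX' has length 5. Extended key: UNDIXUNDIXU
Step 2: Decrypt each position:
  W(22) - U(20) = 2 = C
  E(4) - N(13) = 17 = R
  B(1) - D(3) = 24 = Y
  X(23) - I(8) = 15 = P
  Q(16) - X(23) = 19 = T
  I(8) - U(20) = 14 = O
  N(13) - N(13) = 0 = A
  J(9) - D(3) = 6 = G
  M(12) - I(8) = 4 = E
  K(10) - X(23) = 13 = N
  N(13) - U(20) = 19 = T
Plaintext: CRYPTOAGENT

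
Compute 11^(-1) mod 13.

Step 1: We need x such that 11 * x = 1 (mod 13).
Step 2: Using the extended Euclidean algorithm or trial:
  11 * 6 = 66 = 5 * 13 + 1.
Step 3: Since 66 mod 13 = 1, the inverse is x = 6.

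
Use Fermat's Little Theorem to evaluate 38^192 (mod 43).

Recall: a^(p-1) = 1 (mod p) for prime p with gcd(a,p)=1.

Step 1: Since 43 is prime, by Fermat's Little Theorem: 38^42 = 1 (mod 43).
Step 2: Reduce exponent: 192 mod 42 = 24.
Step 3: So 38^192 = 38^24 (mod 43).
Step 4: 38^24 mod 43 = 4.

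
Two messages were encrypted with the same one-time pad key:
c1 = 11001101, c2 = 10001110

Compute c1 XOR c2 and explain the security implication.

Step 1: c1 XOR c2 = (m1 XOR k) XOR (m2 XOR k).
Step 2: By XOR associativity/commutativity: = m1 XOR m2 XOR k XOR k = m1 XOR m2.
Step 3: 11001101 XOR 10001110 = 01000011 = 67.
Step 4: The key cancels out! An attacker learns m1 XOR m2 = 67, revealing the relationship between plaintexts.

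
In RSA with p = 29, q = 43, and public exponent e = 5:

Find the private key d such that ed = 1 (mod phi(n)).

Step 1: n = 29 * 43 = 1247.
Step 2: phi(n) = 28 * 42 = 1176.
Step 3: Find d such that 5 * d = 1 (mod 1176).
Step 4: d = 5^(-1) mod 1176 = 941.
Verification: 5 * 941 = 4705 = 4 * 1176 + 1.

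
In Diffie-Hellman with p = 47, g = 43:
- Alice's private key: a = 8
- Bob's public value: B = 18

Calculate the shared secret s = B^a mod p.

Step 1: s = B^a mod p = 18^8 mod 47.
  18^1 mod 47 = 18
  18^2 mod 47 = (18 * 18) mod 47 = 42
  18^3 mod 47 = (42 * 18) mod 47 = 4
  18^4 mod 47 = (4 * 18) mod 47 = 25
  18^5 mod 47 = (25 * 18) mod 47 = 27
  18^6 mod 47 = (27 * 18) mod 47 = 16
  18^7 mod 47 = (16 * 18) mod 47 = 6
  18^8 mod 47 = (6 * 18) mod 47 = 14
Result: shared secret = 14.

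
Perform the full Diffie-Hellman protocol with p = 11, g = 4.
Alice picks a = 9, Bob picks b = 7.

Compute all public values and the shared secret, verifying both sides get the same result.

Step 1: A = g^a mod p = 4^9 mod 11 = 3.
Step 2: B = g^b mod p = 4^7 mod 11 = 5.
Step 3: Alice computes s = B^a mod p = 5^9 mod 11 = 9.
Step 4: Bob computes s = A^b mod p = 3^7 mod 11 = 9.
Both sides agree: shared secret = 9.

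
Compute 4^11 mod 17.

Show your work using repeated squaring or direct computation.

Step 1: Compute 4^11 mod 17 step by step, reducing modulo 17 at each step.
  4^1 mod 17 = 4
  4^2 mod 17 = (4 * 4) mod 17 = 16
  4^3 mod 17 = (16 * 4) mod 17 = 13
  4^4 mod 17 = (13 * 4) mod 17 = 1
  4^5 mod 17 = (1 * 4) mod 17 = 4
  4^6 mod 17 = (4 * 4) mod 17 = 16
  4^7 mod 17 = (16 * 4) mod 17 = 13
  4^8 mod 17 = (13 * 4) mod 17 = 1
  4^9 mod 17 = (1 * 4) mod 17 = 4
  4^10 mod 17 = (4 * 4) mod 17 = 16
  4^11 mod 17 = (16 * 4) mod 17 = 13
Step 2: Result = 13.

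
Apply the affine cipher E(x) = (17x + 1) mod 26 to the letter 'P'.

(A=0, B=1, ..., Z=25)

Step 1: Convert 'P' to number: x = 15.
Step 2: E(15) = (17 * 15 + 1) mod 26 = 256 mod 26 = 22.
Step 3: Convert 22 back to letter: W.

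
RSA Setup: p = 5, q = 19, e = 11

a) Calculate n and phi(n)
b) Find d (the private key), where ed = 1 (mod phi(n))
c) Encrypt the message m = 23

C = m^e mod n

Step 1: n = 5 * 19 = 95.
Step 2: phi(n) = (5-1)(19-1) = 4 * 18 = 72.
Step 3: Find d = 11^(-1) mod 72 = 59.
  Verify: 11 * 59 = 649 = 1 (mod 72).
Step 4: C = 23^11 mod 95 = 92.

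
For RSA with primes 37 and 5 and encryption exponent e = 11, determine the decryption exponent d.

Step 1: n = 37 * 5 = 185.
Step 2: phi(n) = 36 * 4 = 144.
Step 3: Find d such that 11 * d = 1 (mod 144).
Step 4: d = 11^(-1) mod 144 = 131.
Verification: 11 * 131 = 1441 = 10 * 144 + 1.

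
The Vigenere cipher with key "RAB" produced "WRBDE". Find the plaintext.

Step 1: Extend key: RABRA
Step 2: Decrypt each letter (c - k) mod 26:
  W(22) - R(17) = (22-17) mod 26 = 5 = F
  R(17) - A(0) = (17-0) mod 26 = 17 = R
  B(1) - B(1) = (1-1) mod 26 = 0 = A
  D(3) - R(17) = (3-17) mod 26 = 12 = M
  E(4) - A(0) = (4-0) mod 26 = 4 = E
Plaintext: FRAME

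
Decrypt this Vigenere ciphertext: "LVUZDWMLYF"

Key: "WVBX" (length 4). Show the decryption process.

Step 1: Key 'WVBX' has length 4. Extended key: WVBXWVBXWV
Step 2: Decrypt each position:
  L(11) - W(22) = 15 = P
  V(21) - V(21) = 0 = A
  U(20) - B(1) = 19 = T
  Z(25) - X(23) = 2 = C
  D(3) - W(22) = 7 = H
  W(22) - V(21) = 1 = B
  M(12) - B(1) = 11 = L
  L(11) - X(23) = 14 = O
  Y(24) - W(22) = 2 = C
  F(5) - V(21) = 10 = K
Plaintext: PATCHBLOCK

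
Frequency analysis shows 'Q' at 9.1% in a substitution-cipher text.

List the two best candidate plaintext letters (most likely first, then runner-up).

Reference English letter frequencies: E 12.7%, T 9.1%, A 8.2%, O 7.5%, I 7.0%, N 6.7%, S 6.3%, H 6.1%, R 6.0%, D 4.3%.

Step 1: Observed frequency of 'Q' is 9.1%.
Step 2: Compute distances to each reference frequency and sort:
  T (9.1%): difference = 0.0% <-- BEST
  A (8.2%): difference = 0.9% <-- RUNNER-UP
  O (7.5%): difference = 1.6%
  I (7.0%): difference = 2.1%
  N (6.7%): difference = 2.4%
Step 3: Most likely is 'T' (9.1%, diff 0.0%); second most likely is 'A' (8.2%, diff 0.9%).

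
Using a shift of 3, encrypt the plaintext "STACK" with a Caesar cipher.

Step 1: For each letter, shift forward by 3 positions (mod 26).
  S (position 18) -> position (18+3) mod 26 = 21 -> V
  T (position 19) -> position (19+3) mod 26 = 22 -> W
  A (position 0) -> position (0+3) mod 26 = 3 -> D
  C (position 2) -> position (2+3) mod 26 = 5 -> F
  K (position 10) -> position (10+3) mod 26 = 13 -> N
Result: VWDFN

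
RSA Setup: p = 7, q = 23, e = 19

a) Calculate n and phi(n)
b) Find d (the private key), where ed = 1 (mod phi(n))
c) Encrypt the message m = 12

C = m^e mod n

Step 1: n = 7 * 23 = 161.
Step 2: phi(n) = (7-1)(23-1) = 6 * 22 = 132.
Step 3: Find d = 19^(-1) mod 132 = 7.
  Verify: 19 * 7 = 133 = 1 (mod 132).
Step 4: C = 12^19 mod 161 = 54.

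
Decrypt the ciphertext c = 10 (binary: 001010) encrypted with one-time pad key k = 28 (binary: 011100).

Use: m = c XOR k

Step 1: XOR ciphertext with key:
  Ciphertext: 001010
  Key:        011100
  XOR:        010110
Step 2: Plaintext = 010110 = 22 in decimal.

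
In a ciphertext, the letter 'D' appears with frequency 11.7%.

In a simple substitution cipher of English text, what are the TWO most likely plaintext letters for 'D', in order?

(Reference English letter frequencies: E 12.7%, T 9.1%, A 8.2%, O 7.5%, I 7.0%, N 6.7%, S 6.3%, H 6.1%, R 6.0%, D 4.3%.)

Step 1: Observed frequency of 'D' is 11.7%.
Step 2: Compute distances to each reference frequency and sort:
  E (12.7%): difference = 1.0% <-- BEST
  T (9.1%): difference = 2.6% <-- RUNNER-UP
  A (8.2%): difference = 3.5%
  O (7.5%): difference = 4.2%
  I (7.0%): difference = 4.7%
Step 3: Most likely is 'E' (12.7%, diff 1.0%); second most likely is 'T' (9.1%, diff 2.6%).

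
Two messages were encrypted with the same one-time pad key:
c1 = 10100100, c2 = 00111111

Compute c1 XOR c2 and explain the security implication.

Step 1: c1 XOR c2 = (m1 XOR k) XOR (m2 XOR k).
Step 2: By XOR associativity/commutativity: = m1 XOR m2 XOR k XOR k = m1 XOR m2.
Step 3: 10100100 XOR 00111111 = 10011011 = 155.
Step 4: The key cancels out! An attacker learns m1 XOR m2 = 155, revealing the relationship between plaintexts.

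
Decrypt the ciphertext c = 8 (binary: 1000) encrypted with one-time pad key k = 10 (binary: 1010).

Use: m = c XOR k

Step 1: XOR ciphertext with key:
  Ciphertext: 1000
  Key:        1010
  XOR:        0010
Step 2: Plaintext = 0010 = 2 in decimal.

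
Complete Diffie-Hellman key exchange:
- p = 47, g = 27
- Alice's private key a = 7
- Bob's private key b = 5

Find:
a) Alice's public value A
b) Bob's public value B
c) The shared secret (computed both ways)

Step 1: A = g^a mod p = 27^7 mod 47 = 21.
Step 2: B = g^b mod p = 27^5 mod 47 = 42.
Step 3: Alice computes s = B^a mod p = 42^7 mod 47 = 36.
Step 4: Bob computes s = A^b mod p = 21^5 mod 47 = 36.
Both sides agree: shared secret = 36.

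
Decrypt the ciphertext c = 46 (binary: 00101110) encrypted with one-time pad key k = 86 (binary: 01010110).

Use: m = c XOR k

Step 1: XOR ciphertext with key:
  Ciphertext: 00101110
  Key:        01010110
  XOR:        01111000
Step 2: Plaintext = 01111000 = 120 in decimal.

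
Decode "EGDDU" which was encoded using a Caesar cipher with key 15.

Step 1: Reverse the shift by subtracting 15 from each letter position.
  E (position 4) -> position (4-15) mod 26 = 15 -> P
  G (position 6) -> position (6-15) mod 26 = 17 -> R
  D (position 3) -> position (3-15) mod 26 = 14 -> O
  D (position 3) -> position (3-15) mod 26 = 14 -> O
  U (position 20) -> position (20-15) mod 26 = 5 -> F
Decrypted message: PROOF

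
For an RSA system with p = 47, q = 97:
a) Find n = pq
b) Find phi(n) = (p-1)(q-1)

Step 1: n = p * q = 47 * 97 = 4559.
Step 2: phi(n) = (p-1)(q-1) = 46 * 96 = 4416.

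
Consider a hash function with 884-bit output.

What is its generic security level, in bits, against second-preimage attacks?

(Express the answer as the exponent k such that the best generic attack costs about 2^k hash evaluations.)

Step 1: The hash has a 884-bit output.
Step 2: Second-preimage resistance means: given a specific input x, it should be infeasible to find a different y with h(y) = h(x).
With a 884-bit output, a generic search for a second preimage costs about 2^884 evaluations (each trial matches the fixed target with probability 2^-884).
Step 3: Security level = 884 bits.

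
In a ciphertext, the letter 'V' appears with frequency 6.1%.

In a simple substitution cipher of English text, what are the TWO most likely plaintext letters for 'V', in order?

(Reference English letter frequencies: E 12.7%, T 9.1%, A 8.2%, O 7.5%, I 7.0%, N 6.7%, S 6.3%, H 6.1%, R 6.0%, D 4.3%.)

Step 1: Observed frequency of 'V' is 6.1%.
Step 2: Compute distances to each reference frequency and sort:
  H (6.1%): difference = 0.0% <-- BEST
  R (6.0%): difference = 0.1% <-- RUNNER-UP
  S (6.3%): difference = 0.2%
  N (6.7%): difference = 0.6%
  I (7.0%): difference = 0.9%
Step 3: Most likely is 'H' (6.1%, diff 0.0%); second most likely is 'R' (6.0%, diff 0.1%).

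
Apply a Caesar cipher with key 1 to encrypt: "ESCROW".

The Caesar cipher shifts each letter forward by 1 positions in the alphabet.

Step 1: For each letter, shift forward by 1 positions (mod 26).
  E (position 4) -> position (4+1) mod 26 = 5 -> F
  S (position 18) -> position (18+1) mod 26 = 19 -> T
  C (position 2) -> position (2+1) mod 26 = 3 -> D
  R (position 17) -> position (17+1) mod 26 = 18 -> S
  O (position 14) -> position (14+1) mod 26 = 15 -> P
  W (position 22) -> position (22+1) mod 26 = 23 -> X
Result: FTDSPX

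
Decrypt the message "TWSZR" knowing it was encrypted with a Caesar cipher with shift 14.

Step 1: Reverse the shift by subtracting 14 from each letter position.
  T (position 19) -> position (19-14) mod 26 = 5 -> F
  W (position 22) -> position (22-14) mod 26 = 8 -> I
  S (position 18) -> position (18-14) mod 26 = 4 -> E
  Z (position 25) -> position (25-14) mod 26 = 11 -> L
  R (position 17) -> position (17-14) mod 26 = 3 -> D
Decrypted message: FIELD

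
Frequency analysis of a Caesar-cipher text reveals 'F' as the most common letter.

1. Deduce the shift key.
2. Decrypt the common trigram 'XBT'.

Step 1: In English, 'E' is the most frequent letter (12.7%).
Step 2: The most frequent ciphertext letter is 'F' (position 5).
Step 3: Shift = (5 - 4) mod 26 = 1.
Step 4: Decrypt 'XBT' by shifting back 1:
  X -> W
  B -> A
  T -> S
Step 5: 'XBT' decrypts to 'WAS'.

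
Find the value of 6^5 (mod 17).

Step 1: Compute 6^5 mod 17 step by step, reducing modulo 17 at each step.
  6^1 mod 17 = 6
  6^2 mod 17 = (6 * 6) mod 17 = 2
  6^3 mod 17 = (2 * 6) mod 17 = 12
  6^4 mod 17 = (12 * 6) mod 17 = 4
  6^5 mod 17 = (4 * 6) mod 17 = 7
Step 2: Result = 7.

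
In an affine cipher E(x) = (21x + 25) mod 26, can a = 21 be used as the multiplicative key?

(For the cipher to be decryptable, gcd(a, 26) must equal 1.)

Step 1: Compute gcd(21, 26).
Step 2: gcd(21, 26) = 1.
Since gcd = 1, 21 is coprime with 26, so it is a valid key.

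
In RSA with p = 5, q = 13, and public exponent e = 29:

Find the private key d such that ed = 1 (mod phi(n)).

Step 1: n = 5 * 13 = 65.
Step 2: phi(n) = 4 * 12 = 48.
Step 3: Find d such that 29 * d = 1 (mod 48).
Step 4: d = 29^(-1) mod 48 = 5.
Verification: 29 * 5 = 145 = 3 * 48 + 1.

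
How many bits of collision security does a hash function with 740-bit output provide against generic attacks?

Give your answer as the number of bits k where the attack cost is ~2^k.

Step 1: The hash has a 740-bit output.
Step 2: Collision resistance means it should be infeasible to find any x != y with h(x) = h(y).
By the birthday bound, a generic collision search succeeds after about sqrt(2^740) = 2^(740/2) = 2^370 evaluations.
Step 3: Security level = 370 bits.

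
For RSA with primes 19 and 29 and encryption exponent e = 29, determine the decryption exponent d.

Step 1: n = 19 * 29 = 551.
Step 2: phi(n) = 18 * 28 = 504.
Step 3: Find d such that 29 * d = 1 (mod 504).
Step 4: d = 29^(-1) mod 504 = 365.
Verification: 29 * 365 = 10585 = 21 * 504 + 1.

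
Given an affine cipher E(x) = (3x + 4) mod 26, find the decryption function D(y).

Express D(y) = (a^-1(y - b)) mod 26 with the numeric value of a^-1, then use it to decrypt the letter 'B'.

Step 1: Find a^-1, the modular inverse of 3 mod 26.
Step 2: We need 3 * a^-1 = 1 (mod 26).
Step 3: 3 * 9 = 27 = 1 * 26 + 1, so a^-1 = 9.
Step 4: D(y) = 9(y - 4) mod 26.
Step 5: Apply to 'B' (y = 1): D(1) = 9 * (1 - 4) mod 26 = 9 * -3 mod 26 = 25 -> 'Z'.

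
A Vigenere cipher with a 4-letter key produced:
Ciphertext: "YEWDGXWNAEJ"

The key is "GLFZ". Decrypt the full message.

Step 1: Key 'GLFZ' has length 4. Extended key: GLFZGLFZGLF
Step 2: Decrypt each position:
  Y(24) - G(6) = 18 = S
  E(4) - L(11) = 19 = T
  W(22) - F(5) = 17 = R
  D(3) - Z(25) = 4 = E
  G(6) - G(6) = 0 = A
  X(23) - L(11) = 12 = M
  W(22) - F(5) = 17 = R
  N(13) - Z(25) = 14 = O
  A(0) - G(6) = 20 = U
  E(4) - L(11) = 19 = T
  J(9) - F(5) = 4 = E
Plaintext: STREAMROUTE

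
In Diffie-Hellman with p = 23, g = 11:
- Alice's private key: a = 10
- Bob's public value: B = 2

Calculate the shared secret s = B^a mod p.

Step 1: s = B^a mod p = 2^10 mod 23.
  2^1 mod 23 = 2
  2^2 mod 23 = (2 * 2) mod 23 = 4
  2^3 mod 23 = (4 * 2) mod 23 = 8
  2^4 mod 23 = (8 * 2) mod 23 = 16
  2^5 mod 23 = (16 * 2) mod 23 = 9
  2^6 mod 23 = (9 * 2) mod 23 = 18
  2^7 mod 23 = (18 * 2) mod 23 = 13
  2^8 mod 23 = (13 * 2) mod 23 = 3
  2^9 mod 23 = (3 * 2) mod 23 = 6
  2^10 mod 23 = (6 * 2) mod 23 = 12
Result: shared secret = 12.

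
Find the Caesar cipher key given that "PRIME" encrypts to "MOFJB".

Step 1: Compare first letters: P (position 15) -> M (position 12).
Step 2: Shift = (12 - 15) mod 26 = 23.
The shift value is 23.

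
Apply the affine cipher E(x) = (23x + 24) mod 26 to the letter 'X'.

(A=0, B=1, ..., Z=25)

Step 1: Convert 'X' to number: x = 23.
Step 2: E(23) = (23 * 23 + 24) mod 26 = 553 mod 26 = 7.
Step 3: Convert 7 back to letter: H.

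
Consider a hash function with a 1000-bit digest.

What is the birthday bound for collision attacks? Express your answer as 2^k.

Step 1: The birthday paradox gives collision probability ~50% after sqrt(2^n) = 2^(n/2) hashes.
Step 2: For 1000-bit output: 2^(1000/2) = 2^500.
Step 3: Approximately 2^500 hash computations needed.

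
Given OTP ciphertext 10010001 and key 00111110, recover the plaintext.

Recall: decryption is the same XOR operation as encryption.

Step 1: XOR ciphertext with key:
  Ciphertext: 10010001
  Key:        00111110
  XOR:        10101111
Step 2: Plaintext = 10101111 = 175 in decimal.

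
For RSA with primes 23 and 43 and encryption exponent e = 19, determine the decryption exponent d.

Step 1: n = 23 * 43 = 989.
Step 2: phi(n) = 22 * 42 = 924.
Step 3: Find d such that 19 * d = 1 (mod 924).
Step 4: d = 19^(-1) mod 924 = 535.
Verification: 19 * 535 = 10165 = 11 * 924 + 1.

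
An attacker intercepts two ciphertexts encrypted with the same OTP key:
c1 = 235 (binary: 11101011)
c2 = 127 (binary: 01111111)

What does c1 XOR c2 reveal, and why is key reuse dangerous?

Step 1: c1 XOR c2 = (m1 XOR k) XOR (m2 XOR k).
Step 2: By XOR associativity/commutativity: = m1 XOR m2 XOR k XOR k = m1 XOR m2.
Step 3: 11101011 XOR 01111111 = 10010100 = 148.
Step 4: The key cancels out! An attacker learns m1 XOR m2 = 148, revealing the relationship between plaintexts.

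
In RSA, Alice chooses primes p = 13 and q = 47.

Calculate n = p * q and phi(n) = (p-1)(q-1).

Step 1: n = p * q = 13 * 47 = 611.
Step 2: phi(n) = (p-1)(q-1) = 12 * 46 = 552.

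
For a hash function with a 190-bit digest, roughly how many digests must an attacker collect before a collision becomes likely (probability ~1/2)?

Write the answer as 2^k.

Step 1: The birthday paradox gives collision probability ~50% after sqrt(2^n) = 2^(n/2) hashes.
Step 2: For 190-bit output: 2^(190/2) = 2^95.
Step 3: Approximately 2^95 hash computations needed.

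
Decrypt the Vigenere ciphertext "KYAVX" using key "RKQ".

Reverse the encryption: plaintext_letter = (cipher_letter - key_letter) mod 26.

Step 1: Extend key: RKQRK
Step 2: Decrypt each letter (c - k) mod 26:
  K(10) - R(17) = (10-17) mod 26 = 19 = T
  Y(24) - K(10) = (24-10) mod 26 = 14 = O
  A(0) - Q(16) = (0-16) mod 26 = 10 = K
  V(21) - R(17) = (21-17) mod 26 = 4 = E
  X(23) - K(10) = (23-10) mod 26 = 13 = N
Plaintext: TOKEN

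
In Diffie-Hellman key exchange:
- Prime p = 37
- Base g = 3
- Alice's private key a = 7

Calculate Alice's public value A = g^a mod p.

Step 1: A = g^a mod p = 3^7 mod 37.
  3^1 mod 37 = 3
  3^2 mod 37 = (3 * 3) mod 37 = 9
  3^3 mod 37 = (9 * 3) mod 37 = 27
  3^4 mod 37 = (27 * 3) mod 37 = 7
  3^5 mod 37 = (7 * 3) mod 37 = 21
  3^6 mod 37 = (21 * 3) mod 37 = 26
  3^7 mod 37 = (26 * 3) mod 37 = 4
Result: A = 4.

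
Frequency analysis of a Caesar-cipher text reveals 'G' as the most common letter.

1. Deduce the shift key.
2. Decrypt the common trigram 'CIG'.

Step 1: In English, 'E' is the most frequent letter (12.7%).
Step 2: The most frequent ciphertext letter is 'G' (position 6).
Step 3: Shift = (6 - 4) mod 26 = 2.
Step 4: Decrypt 'CIG' by shifting back 2:
  C -> A
  I -> G
  G -> E
Step 5: 'CIG' decrypts to 'AGE'.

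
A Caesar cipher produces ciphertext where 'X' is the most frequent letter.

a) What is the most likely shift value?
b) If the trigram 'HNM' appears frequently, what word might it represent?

Step 1: In English, 'E' is the most frequent letter (12.7%).
Step 2: The most frequent ciphertext letter is 'X' (position 23).
Step 3: Shift = (23 - 4) mod 26 = 19.
Step 4: Decrypt 'HNM' by shifting back 19:
  H -> O
  N -> U
  M -> T
Step 5: 'HNM' decrypts to 'OUT'.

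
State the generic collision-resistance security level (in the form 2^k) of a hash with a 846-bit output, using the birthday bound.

Step 1: The birthday paradox gives collision probability ~50% after sqrt(2^n) = 2^(n/2) hashes.
Step 2: For 846-bit output: 2^(846/2) = 2^423.
Step 3: Approximately 2^423 hash computations needed.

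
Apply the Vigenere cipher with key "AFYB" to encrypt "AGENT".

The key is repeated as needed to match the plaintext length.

Step 1: Repeat key to match plaintext length:
  Plaintext: AGENT
  Key:       AFYBA
Step 2: Encrypt each letter:
  A(0) + A(0) = (0+0) mod 26 = 0 = A
  G(6) + F(5) = (6+5) mod 26 = 11 = L
  E(4) + Y(24) = (4+24) mod 26 = 2 = C
  N(13) + B(1) = (13+1) mod 26 = 14 = O
  T(19) + A(0) = (19+0) mod 26 = 19 = T
Ciphertext: ALCOT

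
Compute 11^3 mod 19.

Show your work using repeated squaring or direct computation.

Step 1: Compute 11^3 mod 19 step by step, reducing modulo 19 at each step.
  11^1 mod 19 = 11
  11^2 mod 19 = (11 * 11) mod 19 = 7
  11^3 mod 19 = (7 * 11) mod 19 = 1
Step 2: Result = 1.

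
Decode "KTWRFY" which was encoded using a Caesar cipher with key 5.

Step 1: Reverse the shift by subtracting 5 from each letter position.
  K (position 10) -> position (10-5) mod 26 = 5 -> F
  T (position 19) -> position (19-5) mod 26 = 14 -> O
  W (position 22) -> position (22-5) mod 26 = 17 -> R
  R (position 17) -> position (17-5) mod 26 = 12 -> M
  F (position 5) -> position (5-5) mod 26 = 0 -> A
  Y (position 24) -> position (24-5) mod 26 = 19 -> T
Decrypted message: FORMAT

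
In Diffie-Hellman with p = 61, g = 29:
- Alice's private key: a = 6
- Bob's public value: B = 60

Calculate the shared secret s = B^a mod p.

Step 1: s = B^a mod p = 60^6 mod 61.
  60^1 mod 61 = 60
  60^2 mod 61 = (60 * 60) mod 61 = 1
  60^3 mod 61 = (1 * 60) mod 61 = 60
  60^4 mod 61 = (60 * 60) mod 61 = 1
  60^5 mod 61 = (1 * 60) mod 61 = 60
  60^6 mod 61 = (60 * 60) mod 61 = 1
Result: shared secret = 1.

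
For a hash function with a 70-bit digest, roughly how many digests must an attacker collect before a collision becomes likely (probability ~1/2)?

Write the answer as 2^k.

Step 1: The birthday paradox gives collision probability ~50% after sqrt(2^n) = 2^(n/2) hashes.
Step 2: For 70-bit output: 2^(70/2) = 2^35.
Step 3: Approximately 2^35 hash computations needed.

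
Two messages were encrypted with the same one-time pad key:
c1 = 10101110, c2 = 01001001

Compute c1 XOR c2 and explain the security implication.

Step 1: c1 XOR c2 = (m1 XOR k) XOR (m2 XOR k).
Step 2: By XOR associativity/commutativity: = m1 XOR m2 XOR k XOR k = m1 XOR m2.
Step 3: 10101110 XOR 01001001 = 11100111 = 231.
Step 4: The key cancels out! An attacker learns m1 XOR m2 = 231, revealing the relationship between plaintexts.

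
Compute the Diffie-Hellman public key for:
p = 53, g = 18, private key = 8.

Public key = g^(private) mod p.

Step 1: A = g^a mod p = 18^8 mod 53.
  18^1 mod 53 = 18
  18^2 mod 53 = (18 * 18) mod 53 = 6
  18^3 mod 53 = (6 * 18) mod 53 = 2
  18^4 mod 53 = (2 * 18) mod 53 = 36
  18^5 mod 53 = (36 * 18) mod 53 = 12
  18^6 mod 53 = (12 * 18) mod 53 = 4
  18^7 mod 53 = (4 * 18) mod 53 = 19
  18^8 mod 53 = (19 * 18) mod 53 = 24
Result: A = 24.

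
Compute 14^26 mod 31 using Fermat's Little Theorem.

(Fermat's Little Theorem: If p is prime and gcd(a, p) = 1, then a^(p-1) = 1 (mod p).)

Step 1: Since 31 is prime, by Fermat's Little Theorem: 14^30 = 1 (mod 31).
Step 2: Reduce exponent: 26 mod 30 = 26.
Step 3: So 14^26 = 14^26 (mod 31).
Step 4: 14^26 mod 31 = 9.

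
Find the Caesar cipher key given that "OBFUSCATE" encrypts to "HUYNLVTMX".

Step 1: Compare first letters: O (position 14) -> H (position 7).
Step 2: Shift = (7 - 14) mod 26 = 19.
The shift value is 19.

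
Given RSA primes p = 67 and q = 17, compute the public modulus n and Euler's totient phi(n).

Step 1: n = p * q = 67 * 17 = 1139.
Step 2: phi(n) = (p-1)(q-1) = 66 * 16 = 1056.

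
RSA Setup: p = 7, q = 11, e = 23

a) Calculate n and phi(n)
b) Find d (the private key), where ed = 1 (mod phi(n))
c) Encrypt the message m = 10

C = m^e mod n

Step 1: n = 7 * 11 = 77.
Step 2: phi(n) = (7-1)(11-1) = 6 * 10 = 60.
Step 3: Find d = 23^(-1) mod 60 = 47.
  Verify: 23 * 47 = 1081 = 1 (mod 60).
Step 4: C = 10^23 mod 77 = 54.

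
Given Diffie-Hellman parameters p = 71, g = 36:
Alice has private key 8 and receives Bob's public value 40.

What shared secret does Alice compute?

Step 1: s = B^a mod p = 40^8 mod 71.
  40^1 mod 71 = 40
  40^2 mod 71 = (40 * 40) mod 71 = 38
  40^3 mod 71 = (38 * 40) mod 71 = 29
  40^4 mod 71 = (29 * 40) mod 71 = 24
  40^5 mod 71 = (24 * 40) mod 71 = 37
  40^6 mod 71 = (37 * 40) mod 71 = 60
  40^7 mod 71 = (60 * 40) mod 71 = 57
  40^8 mod 71 = (57 * 40) mod 71 = 8
Result: shared secret = 8.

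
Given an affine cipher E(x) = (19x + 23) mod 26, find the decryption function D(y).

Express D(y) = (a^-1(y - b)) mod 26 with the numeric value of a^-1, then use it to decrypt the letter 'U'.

Step 1: Find a^-1, the modular inverse of 19 mod 26.
Step 2: We need 19 * a^-1 = 1 (mod 26).
Step 3: 19 * 11 = 209 = 8 * 26 + 1, so a^-1 = 11.
Step 4: D(y) = 11(y - 23) mod 26.
Step 5: Apply to 'U' (y = 20): D(20) = 11 * (20 - 23) mod 26 = 11 * -3 mod 26 = 19 -> 'T'.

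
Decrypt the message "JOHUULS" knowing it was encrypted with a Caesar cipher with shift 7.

Step 1: Reverse the shift by subtracting 7 from each letter position.
  J (position 9) -> position (9-7) mod 26 = 2 -> C
  O (position 14) -> position (14-7) mod 26 = 7 -> H
  H (position 7) -> position (7-7) mod 26 = 0 -> A
  U (position 20) -> position (20-7) mod 26 = 13 -> N
  U (position 20) -> position (20-7) mod 26 = 13 -> N
  L (position 11) -> position (11-7) mod 26 = 4 -> E
  S (position 18) -> position (18-7) mod 26 = 11 -> L
Decrypted message: CHANNEL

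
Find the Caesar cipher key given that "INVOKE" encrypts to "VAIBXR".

Step 1: Compare first letters: I (position 8) -> V (position 21).
Step 2: Shift = (21 - 8) mod 26 = 13.
The shift value is 13.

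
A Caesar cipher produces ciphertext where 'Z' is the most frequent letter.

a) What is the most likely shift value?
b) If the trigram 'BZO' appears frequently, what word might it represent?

Step 1: In English, 'E' is the most frequent letter (12.7%).
Step 2: The most frequent ciphertext letter is 'Z' (position 25).
Step 3: Shift = (25 - 4) mod 26 = 21.
Step 4: Decrypt 'BZO' by shifting back 21:
  B -> G
  Z -> E
  O -> T
Step 5: 'BZO' decrypts to 'GET'.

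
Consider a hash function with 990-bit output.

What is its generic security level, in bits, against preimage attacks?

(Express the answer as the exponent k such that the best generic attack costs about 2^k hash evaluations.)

Step 1: The hash has a 990-bit output.
Step 2: Preimage resistance means: given a digest h(x), it should be infeasible to find any input that hashes to it.
With a 990-bit output there are 2^990 possible digests, so a generic brute-force preimage search costs about 2^990 evaluations.
Step 3: Security level = 990 bits.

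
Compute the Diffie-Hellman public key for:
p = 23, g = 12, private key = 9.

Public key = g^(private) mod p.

Step 1: A = g^a mod p = 12^9 mod 23.
  12^1 mod 23 = 12
  12^2 mod 23 = (12 * 12) mod 23 = 6
  12^3 mod 23 = (6 * 12) mod 23 = 3
  12^4 mod 23 = (3 * 12) mod 23 = 13
  12^5 mod 23 = (13 * 12) mod 23 = 18
  12^6 mod 23 = (18 * 12) mod 23 = 9
  12^7 mod 23 = (9 * 12) mod 23 = 16
  12^8 mod 23 = (16 * 12) mod 23 = 8
  12^9 mod 23 = (8 * 12) mod 23 = 4
Result: A = 4.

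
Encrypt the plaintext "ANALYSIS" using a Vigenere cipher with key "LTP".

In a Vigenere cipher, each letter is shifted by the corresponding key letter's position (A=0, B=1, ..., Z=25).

Step 1: Repeat key to match plaintext length:
  Plaintext: ANALYSIS
  Key:       LTPLTPLT
Step 2: Encrypt each letter:
  A(0) + L(11) = (0+11) mod 26 = 11 = L
  N(13) + T(19) = (13+19) mod 26 = 6 = G
  A(0) + P(15) = (0+15) mod 26 = 15 = P
  L(11) + L(11) = (11+11) mod 26 = 22 = W
  Y(24) + T(19) = (24+19) mod 26 = 17 = R
  S(18) + P(15) = (18+15) mod 26 = 7 = H
  I(8) + L(11) = (8+11) mod 26 = 19 = T
  S(18) + T(19) = (18+19) mod 26 = 11 = L
Ciphertext: LGPWRHTL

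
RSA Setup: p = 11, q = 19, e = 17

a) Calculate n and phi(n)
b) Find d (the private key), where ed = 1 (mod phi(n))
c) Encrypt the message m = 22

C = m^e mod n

Step 1: n = 11 * 19 = 209.
Step 2: phi(n) = (11-1)(19-1) = 10 * 18 = 180.
Step 3: Find d = 17^(-1) mod 180 = 53.
  Verify: 17 * 53 = 901 = 1 (mod 180).
Step 4: C = 22^17 mod 209 = 165.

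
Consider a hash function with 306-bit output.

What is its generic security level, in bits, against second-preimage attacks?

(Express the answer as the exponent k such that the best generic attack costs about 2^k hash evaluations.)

Step 1: The hash has a 306-bit output.
Step 2: Second-preimage resistance means: given a specific input x, it should be infeasible to find a different y with h(y) = h(x).
With a 306-bit output, a generic search for a second preimage costs about 2^306 evaluations (each trial matches the fixed target with probability 2^-306).
Step 3: Security level = 306 bits.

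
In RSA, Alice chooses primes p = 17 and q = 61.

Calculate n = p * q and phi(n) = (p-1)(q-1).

Step 1: n = p * q = 17 * 61 = 1037.
Step 2: phi(n) = (p-1)(q-1) = 16 * 60 = 960.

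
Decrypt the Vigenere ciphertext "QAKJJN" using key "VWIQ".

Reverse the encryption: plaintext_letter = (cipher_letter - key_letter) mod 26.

Step 1: Extend key: VWIQVW
Step 2: Decrypt each letter (c - k) mod 26:
  Q(16) - V(21) = (16-21) mod 26 = 21 = V
  A(0) - W(22) = (0-22) mod 26 = 4 = E
  K(10) - I(8) = (10-8) mod 26 = 2 = C
  J(9) - Q(16) = (9-16) mod 26 = 19 = T
  J(9) - V(21) = (9-21) mod 26 = 14 = O
  N(13) - W(22) = (13-22) mod 26 = 17 = R
Plaintext: VECTOR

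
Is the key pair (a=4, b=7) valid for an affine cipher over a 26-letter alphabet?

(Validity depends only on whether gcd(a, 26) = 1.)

Step 1: Compute gcd(4, 26).
Step 2: gcd(4, 26) = 2.
Since gcd = 2 != 1, 4 shares a common factor with 26, so it cannot be used.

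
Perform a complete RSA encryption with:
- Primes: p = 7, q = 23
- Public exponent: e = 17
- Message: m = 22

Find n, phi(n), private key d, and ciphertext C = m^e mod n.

Step 1: n = 7 * 23 = 161.
Step 2: phi(n) = (7-1)(23-1) = 6 * 22 = 132.
Step 3: Find d = 17^(-1) mod 132 = 101.
  Verify: 17 * 101 = 1717 = 1 (mod 132).
Step 4: C = 22^17 mod 161 = 22.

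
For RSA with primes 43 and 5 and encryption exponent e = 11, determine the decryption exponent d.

Step 1: n = 43 * 5 = 215.
Step 2: phi(n) = 42 * 4 = 168.
Step 3: Find d such that 11 * d = 1 (mod 168).
Step 4: d = 11^(-1) mod 168 = 107.
Verification: 11 * 107 = 1177 = 7 * 168 + 1.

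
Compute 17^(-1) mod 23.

Step 1: We need x such that 17 * x = 1 (mod 23).
Step 2: Using the extended Euclidean algorithm or trial:
  17 * 19 = 323 = 14 * 23 + 1.
Step 3: Since 323 mod 23 = 1, the inverse is x = 19.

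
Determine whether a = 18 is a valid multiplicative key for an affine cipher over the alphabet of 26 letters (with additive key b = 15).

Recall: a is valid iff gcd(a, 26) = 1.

Step 1: Compute gcd(18, 26).
Step 2: gcd(18, 26) = 2.
Since gcd = 2 != 1, 18 shares a common factor with 26, so it cannot be used.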